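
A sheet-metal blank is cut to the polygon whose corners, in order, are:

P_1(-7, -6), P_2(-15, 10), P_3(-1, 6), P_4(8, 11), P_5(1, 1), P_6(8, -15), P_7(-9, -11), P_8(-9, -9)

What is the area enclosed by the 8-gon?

287.5

Cross-terms: -160, -80, -59, -3, -23, -223, -18, -9  ⇒  Σ = -575
Area = |Σ|/2 = 287.5.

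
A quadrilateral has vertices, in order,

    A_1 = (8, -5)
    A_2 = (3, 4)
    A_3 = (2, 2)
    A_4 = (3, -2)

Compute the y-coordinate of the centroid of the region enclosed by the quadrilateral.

Apply the shoelace (surveyor's) formula. First the cross-terms c_i = x_i·y_{i+1} − x_{i+1}·y_i:
  47, -2, -10, 1  ⇒  2A = 36, A = 18.
Then Σ (y_i + y_{i+1})·c_i = -66, so ȳ = -66 / (6·18) = -11/18.

-11/18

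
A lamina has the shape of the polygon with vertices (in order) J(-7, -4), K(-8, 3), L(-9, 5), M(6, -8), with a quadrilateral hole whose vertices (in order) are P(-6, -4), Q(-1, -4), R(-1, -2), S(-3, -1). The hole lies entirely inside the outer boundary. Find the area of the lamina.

Outer boundary:
Apply Gauss's area formula: 2A = Σ (x_i·y_{i+1} − x_{i+1}·y_i), indices taken mod 4.
Σ = (-53) + (-13) + (42) + (-80) = -104
Area = |Σ|/2 = 52.
Hole:
Apply the shoelace (surveyor's) formula: 2A = Σ (x_i·y_{i+1} − x_{i+1}·y_i), indices taken mod 4.
P→Q: (-6)(-4) − (-1)(-4) = 20
Q→R: (-1)(-2) − (-1)(-4) = -2
R→S: (-1)(-1) − (-3)(-2) = -5
S→P: (-3)(-4) − (-6)(-1) = 6
Σ = 19
Area = |Σ|/2 = 9.5.
Net area = 52 − 9.5 = 42.5.

42.5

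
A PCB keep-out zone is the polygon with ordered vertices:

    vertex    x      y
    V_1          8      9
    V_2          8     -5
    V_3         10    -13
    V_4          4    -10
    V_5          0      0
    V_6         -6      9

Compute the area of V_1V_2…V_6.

170

Apply the surveyor's formula: 2A = Σ (x_i·y_{i+1} − x_{i+1}·y_i), indices taken mod 6.
Cross-terms: -112, -54, -48, 0, 0, -126  ⇒  Σ = -340
Area = |Σ|/2 = 170.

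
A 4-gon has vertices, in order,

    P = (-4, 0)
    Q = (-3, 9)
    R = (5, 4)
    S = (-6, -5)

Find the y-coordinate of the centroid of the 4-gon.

Apply the surveyor's formula. First the cross-terms c_i = x_i·y_{i+1} − x_{i+1}·y_i:
  -36, -57, -1, -20  ⇒  2A = -114, A = -57.
Then Σ (y_i + y_{i+1})·c_i = -964, so ȳ = -964 / (6·(-57)) = 482/171.

482/171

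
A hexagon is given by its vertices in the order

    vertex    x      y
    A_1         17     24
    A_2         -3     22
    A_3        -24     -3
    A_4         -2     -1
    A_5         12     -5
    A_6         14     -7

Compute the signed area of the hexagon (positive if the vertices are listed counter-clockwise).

732

Σ = (446) + (537) + (18) + (22) + (-14) + (455) = 1464
Signed area = Σ/2 = 732 (positive ⇒ counter-clockwise traversal).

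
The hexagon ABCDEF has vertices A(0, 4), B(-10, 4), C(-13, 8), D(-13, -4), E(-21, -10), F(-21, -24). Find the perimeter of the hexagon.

86

|AB| = √((-10)² + (0)²) = √100 = 10
|BC| = √((-3)² + (4)²) = √25 = 5
|CD| = √((0)² + (-12)²) = √144 = 12
|DE| = √((-8)² + (-6)²) = √100 = 10
|EF| = √((0)² + (-14)²) = √196 = 14
|FA| = √((21)² + (28)²) = √1225 = 35
Perimeter = 10 + 5 + 12 + 10 + 14 + 35 = 86.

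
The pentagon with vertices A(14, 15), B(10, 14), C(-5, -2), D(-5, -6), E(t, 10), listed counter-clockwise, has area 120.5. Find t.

15

The doubled signed area Σ (x_i y_{i+1} − x_{i+1} y_i) is linear in t.
With t=0 it equals -74; the coefficient of t is 21 (from the two edges through E).
So 21·t + -74 = 2·120.5 = 241 ⇒ t = 15.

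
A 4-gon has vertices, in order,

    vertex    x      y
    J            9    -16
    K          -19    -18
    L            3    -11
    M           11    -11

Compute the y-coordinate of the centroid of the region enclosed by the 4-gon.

-1045/72

Apply Gauss's area formula. First the cross-terms c_i = x_i·y_{i+1} − x_{i+1}·y_i:
  -466, 263, 88, -77  ⇒  2A = -192, A = -96.
Then Σ (y_i + y_{i+1})·c_i = 8360, so ȳ = 8360 / (6·(-96)) = -1045/72.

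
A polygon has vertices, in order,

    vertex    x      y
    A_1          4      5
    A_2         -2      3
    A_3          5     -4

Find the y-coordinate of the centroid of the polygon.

4/3

Apply the shoelace formula. First the cross-terms c_i = x_i·y_{i+1} − x_{i+1}·y_i:
  22, -7, 41  ⇒  2A = 56, A = 28.
Then Σ (y_i + y_{i+1})·c_i = 224, so ȳ = 224 / (6·28) = 4/3.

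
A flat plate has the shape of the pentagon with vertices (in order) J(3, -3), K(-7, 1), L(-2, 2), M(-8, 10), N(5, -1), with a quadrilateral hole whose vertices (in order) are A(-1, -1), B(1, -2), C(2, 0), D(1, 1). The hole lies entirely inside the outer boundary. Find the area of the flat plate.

39.5

Outer boundary:
J→K: (3)(1) − (-7)(-3) = -18
K→L: (-7)(2) − (-2)(1) = -12
L→M: (-2)(10) − (-8)(2) = -4
M→N: (-8)(-1) − (5)(10) = -42
N→J: (5)(-3) − (3)(-1) = -12
Σ = -88
Area = |Σ|/2 = 44.
Hole:
Cross-terms: 3, 4, 2, 0  ⇒  Σ = 9
Area = |Σ|/2 = 4.5.
Net area = 44 − 4.5 = 39.5.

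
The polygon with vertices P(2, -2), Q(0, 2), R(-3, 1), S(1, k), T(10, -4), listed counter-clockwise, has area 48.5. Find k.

-8

The doubled signed area Σ (x_i y_{i+1} − x_{i+1} y_i) is linear in k.
With k=0 it equals -7; the coefficient of k is -13 (from the two edges through S).
So -13·k + -7 = 2·48.5 = 97 ⇒ k = -8.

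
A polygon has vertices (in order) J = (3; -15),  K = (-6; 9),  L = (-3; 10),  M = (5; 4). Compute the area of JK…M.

Apply the shoelace formula: 2A = Σ (x_i·y_{i+1} − x_{i+1}·y_i), indices taken mod 4.
Σ = (-63) + (-33) + (-62) + (-87) = -245
Area = |Σ|/2 = 122.5.

122.5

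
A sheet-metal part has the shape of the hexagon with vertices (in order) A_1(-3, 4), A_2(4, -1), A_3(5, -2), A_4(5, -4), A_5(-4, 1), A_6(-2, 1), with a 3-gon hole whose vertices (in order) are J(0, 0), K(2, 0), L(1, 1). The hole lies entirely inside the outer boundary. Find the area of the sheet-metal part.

21

Outer boundary:
Apply Gauss's area formula: 2A = Σ (x_i·y_{i+1} − x_{i+1}·y_i), indices taken mod 6.
Σ = (-13) + (-3) + (-10) + (-11) + (-2) + (-5) = -44
Area = |Σ|/2 = 22.
Hole:
Σ = (0) + (2) + (0) = 2
Area = |Σ|/2 = 1.
Net area = 22 − 1 = 21.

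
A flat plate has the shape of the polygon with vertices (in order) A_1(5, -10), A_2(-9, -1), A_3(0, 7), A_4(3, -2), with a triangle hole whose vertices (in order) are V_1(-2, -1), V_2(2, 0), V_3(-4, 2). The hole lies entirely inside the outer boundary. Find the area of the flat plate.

Outer boundary:
Apply Gauss's area formula: 2A = Σ (x_i·y_{i+1} − x_{i+1}·y_i), indices taken mod 4.
A_1→A_2: (5)(-1) − (-9)(-10) = -95
A_2→A_3: (-9)(7) − (0)(-1) = -63
A_3→A_4: (0)(-2) − (3)(7) = -21
A_4→A_1: (3)(-10) − (5)(-2) = -20
Σ = -199
Area = |Σ|/2 = 99.5.
Hole:
Σ = (2) + (4) + (8) = 14
Area = |Σ|/2 = 7.
Net area = 99.5 − 7 = 92.5.

92.5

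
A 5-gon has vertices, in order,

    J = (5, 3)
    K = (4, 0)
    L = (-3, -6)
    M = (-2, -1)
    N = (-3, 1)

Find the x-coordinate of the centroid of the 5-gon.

0.46875

Apply the shoelace (surveyor's) formula. First the cross-terms c_i = x_i·y_{i+1} − x_{i+1}·y_i:
  -12, -24, -9, -5, -14  ⇒  2A = -64, A = -32.
Then Σ (x_i + x_{i+1})·c_i = -90, so x̄ = -90 / (6·(-32)) = 0.46875.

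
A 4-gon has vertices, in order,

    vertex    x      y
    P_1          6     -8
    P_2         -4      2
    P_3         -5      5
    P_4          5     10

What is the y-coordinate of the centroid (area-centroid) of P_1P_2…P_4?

85/41

Apply the surveyor's formula. First the cross-terms c_i = x_i·y_{i+1} − x_{i+1}·y_i:
  -20, -10, -75, -100  ⇒  2A = -205, A = -102.5.
Then Σ (y_i + y_{i+1})·c_i = -1275, so ȳ = -1275 / (6·(-102.5)) = 85/41.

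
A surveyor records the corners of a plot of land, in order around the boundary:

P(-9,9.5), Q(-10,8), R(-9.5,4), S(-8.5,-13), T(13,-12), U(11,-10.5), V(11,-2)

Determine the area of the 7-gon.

331.5

Apply the shoelace (surveyor's) formula: 2A = Σ (x_i·y_{i+1} − x_{i+1}·y_i), indices taken mod 7.
Σ = (23) + (36) + (157.5) + (271) + (-4.5) + (93.5) + (86.5) = 663
Area = |Σ|/2 = 331.5.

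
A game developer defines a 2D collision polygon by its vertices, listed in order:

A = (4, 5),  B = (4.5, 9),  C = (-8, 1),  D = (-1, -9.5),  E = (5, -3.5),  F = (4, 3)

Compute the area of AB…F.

127.5

Σ = (13.5) + (76.5) + (77) + (51) + (29) + (8) = 255
Area = |Σ|/2 = 127.5.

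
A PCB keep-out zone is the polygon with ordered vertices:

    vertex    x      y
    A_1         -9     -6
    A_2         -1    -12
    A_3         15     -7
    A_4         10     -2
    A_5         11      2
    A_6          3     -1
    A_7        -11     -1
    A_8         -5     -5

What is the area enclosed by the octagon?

187.5

Σ = (102) + (187) + (40) + (42) + (-17) + (-14) + (50) + (-15) = 375
Area = |Σ|/2 = 187.5.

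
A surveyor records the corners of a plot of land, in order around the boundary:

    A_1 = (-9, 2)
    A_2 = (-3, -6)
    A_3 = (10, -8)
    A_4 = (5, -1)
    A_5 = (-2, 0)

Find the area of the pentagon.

Apply the shoelace formula: 2A = Σ (x_i·y_{i+1} − x_{i+1}·y_i), indices taken mod 5.
Σ = (60) + (84) + (30) + (-2) + (-4) = 168
Area = |Σ|/2 = 84.

84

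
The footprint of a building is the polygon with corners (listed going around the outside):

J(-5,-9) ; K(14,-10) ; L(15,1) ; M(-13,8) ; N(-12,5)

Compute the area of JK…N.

Σ = (176) + (164) + (133) + (31) + (133) = 637
Area = |Σ|/2 = 318.5.

318.5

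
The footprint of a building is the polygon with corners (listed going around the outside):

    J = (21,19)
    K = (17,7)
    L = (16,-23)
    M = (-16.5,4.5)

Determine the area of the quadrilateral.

Apply the surveyor's formula: 2A = Σ (x_i·y_{i+1} − x_{i+1}·y_i), indices taken mod 4.
Σ = (-176) + (-503) + (-307.5) + (-408) = -1394.5
Area = |Σ|/2 = 697.25.

697.25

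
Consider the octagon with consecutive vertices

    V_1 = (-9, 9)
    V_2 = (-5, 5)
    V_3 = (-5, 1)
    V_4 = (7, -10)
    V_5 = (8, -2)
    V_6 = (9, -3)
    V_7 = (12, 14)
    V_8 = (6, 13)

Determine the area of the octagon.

Σ = (0) + (20) + (43) + (66) + (-6) + (162) + (72) + (171) = 528
Area = |Σ|/2 = 264.

264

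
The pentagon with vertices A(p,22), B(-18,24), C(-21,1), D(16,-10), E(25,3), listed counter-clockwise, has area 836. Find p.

The doubled signed area Σ (x_i y_{i+1} − x_{i+1} y_i) is linear in p.
With p=0 it equals 1924; the coefficient of p is 21 (from the two edges through A).
So 21·p + 1924 = 2·836 = 1672 ⇒ p = -12.

-12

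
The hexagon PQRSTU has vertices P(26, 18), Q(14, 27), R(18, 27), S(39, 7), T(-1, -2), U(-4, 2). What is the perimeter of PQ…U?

|PQ| = √((-12)² + (9)²) = √225 = 15
|QR| = √((4)² + (0)²) = √16 = 4
|RS| = √((21)² + (-20)²) = √841 = 29
|ST| = √((-40)² + (-9)²) = √1681 = 41
|TU| = √((-3)² + (4)²) = √25 = 5
|UP| = √((30)² + (16)²) = √1156 = 34
Perimeter = 15 + 4 + 29 + 41 + 5 + 34 = 128.

128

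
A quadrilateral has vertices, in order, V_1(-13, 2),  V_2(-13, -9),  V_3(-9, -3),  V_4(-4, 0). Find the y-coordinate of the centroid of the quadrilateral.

Apply the surveyor's formula. First the cross-terms c_i = x_i·y_{i+1} − x_{i+1}·y_i:
  143, -42, -12, -8  ⇒  2A = 81, A = 40.5.
Then Σ (y_i + y_{i+1})·c_i = -477, so ȳ = -477 / (6·40.5) = -53/27.

-53/27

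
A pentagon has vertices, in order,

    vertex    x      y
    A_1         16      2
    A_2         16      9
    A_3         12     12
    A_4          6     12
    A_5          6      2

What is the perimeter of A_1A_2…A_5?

|A_1A_2| = √((0)² + (7)²) = √49 = 7
|A_2A_3| = √((-4)² + (3)²) = √25 = 5
|A_3A_4| = √((-6)² + (0)²) = √36 = 6
|A_4A_5| = √((0)² + (-10)²) = √100 = 10
|A_5A_1| = √((10)² + (0)²) = √100 = 10
Perimeter = 7 + 5 + 6 + 10 + 10 = 38.

38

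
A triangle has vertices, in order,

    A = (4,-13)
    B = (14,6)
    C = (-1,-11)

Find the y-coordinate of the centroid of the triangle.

-6

Apply Gauss's area formula. First the cross-terms c_i = x_i·y_{i+1} − x_{i+1}·y_i:
  206, -148, 57  ⇒  2A = 115, A = 57.5.
Then Σ (y_i + y_{i+1})·c_i = -2070, so ȳ = -2070 / (6·57.5) = -6.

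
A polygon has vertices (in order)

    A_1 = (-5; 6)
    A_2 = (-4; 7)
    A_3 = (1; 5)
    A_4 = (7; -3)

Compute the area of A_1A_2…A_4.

Σ = (-11) + (-27) + (-38) + (27) = -49
Area = |Σ|/2 = 24.5.

24.5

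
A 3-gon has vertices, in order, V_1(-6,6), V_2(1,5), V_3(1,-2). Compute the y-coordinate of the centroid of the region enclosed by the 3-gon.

3

Apply the shoelace formula. First the cross-terms c_i = x_i·y_{i+1} − x_{i+1}·y_i:
  -36, -7, -6  ⇒  2A = -49, A = -24.5.
Then Σ (y_i + y_{i+1})·c_i = -441, so ȳ = -441 / (6·(-24.5)) = 3.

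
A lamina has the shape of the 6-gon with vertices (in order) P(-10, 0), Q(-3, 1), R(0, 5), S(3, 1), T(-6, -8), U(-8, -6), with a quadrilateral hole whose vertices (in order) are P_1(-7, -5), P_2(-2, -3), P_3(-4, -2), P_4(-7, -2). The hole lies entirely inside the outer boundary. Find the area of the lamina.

Outer boundary:
Apply the surveyor's formula: 2A = Σ (x_i·y_{i+1} − x_{i+1}·y_i), indices taken mod 6.
Σ = (-10) + (-15) + (-15) + (-18) + (-28) + (-60) = -146
Area = |Σ|/2 = 73.
Hole:
Cross-terms: 11, -8, -6, 21  ⇒  Σ = 18
Area = |Σ|/2 = 9.
Net area = 73 − 9 = 64.

64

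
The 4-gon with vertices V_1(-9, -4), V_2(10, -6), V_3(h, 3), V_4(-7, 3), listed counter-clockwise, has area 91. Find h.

The doubled signed area Σ (x_i y_{i+1} − x_{i+1} y_i) is linear in h.
With h=0 it equals 200; the coefficient of h is 9 (from the two edges through V_3).
So 9·h + 200 = 2·91 = 182 ⇒ h = -2.

-2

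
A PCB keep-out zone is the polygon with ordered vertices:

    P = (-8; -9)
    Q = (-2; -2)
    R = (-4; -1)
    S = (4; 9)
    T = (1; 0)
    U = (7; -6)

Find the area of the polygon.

83

Apply the surveyor's formula: 2A = Σ (x_i·y_{i+1} − x_{i+1}·y_i), indices taken mod 6.
Σ = (-2) + (-6) + (-32) + (-9) + (-6) + (-111) = -166
Area = |Σ|/2 = 83.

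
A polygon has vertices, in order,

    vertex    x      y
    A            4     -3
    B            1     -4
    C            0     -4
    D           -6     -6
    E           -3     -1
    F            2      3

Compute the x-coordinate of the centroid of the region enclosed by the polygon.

Apply Gauss's area formula. First the cross-terms c_i = x_i·y_{i+1} − x_{i+1}·y_i:
  -13, -4, -24, -12, -7, -18  ⇒  2A = -78, A = -39.
Then Σ (x_i + x_{i+1})·c_i = 82, so x̄ = 82 / (6·(-39)) = -41/117.

-41/117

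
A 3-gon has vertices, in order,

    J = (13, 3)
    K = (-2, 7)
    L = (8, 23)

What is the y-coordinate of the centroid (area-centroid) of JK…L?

Apply Gauss's area formula. First the cross-terms c_i = x_i·y_{i+1} − x_{i+1}·y_i:
  97, -102, -275  ⇒  2A = -280, A = -140.
Then Σ (y_i + y_{i+1})·c_i = -9240, so ȳ = -9240 / (6·(-140)) = 11.

11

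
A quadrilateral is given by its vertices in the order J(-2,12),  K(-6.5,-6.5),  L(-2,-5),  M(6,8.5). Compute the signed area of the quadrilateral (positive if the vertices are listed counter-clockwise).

106.25

Σ = (91) + (19.5) + (13) + (89) = 212.5
Signed area = Σ/2 = 106.25 (positive ⇒ counter-clockwise traversal).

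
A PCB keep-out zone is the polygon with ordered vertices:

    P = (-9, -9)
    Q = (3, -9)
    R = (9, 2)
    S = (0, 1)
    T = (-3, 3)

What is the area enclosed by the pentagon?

Σ = (108) + (87) + (9) + (3) + (54) = 261
Area = |Σ|/2 = 130.5.

130.5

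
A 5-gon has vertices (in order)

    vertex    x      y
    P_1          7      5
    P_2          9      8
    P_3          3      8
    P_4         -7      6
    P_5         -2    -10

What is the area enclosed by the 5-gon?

137.5

Σ = (11) + (48) + (74) + (82) + (60) = 275
Area = |Σ|/2 = 137.5.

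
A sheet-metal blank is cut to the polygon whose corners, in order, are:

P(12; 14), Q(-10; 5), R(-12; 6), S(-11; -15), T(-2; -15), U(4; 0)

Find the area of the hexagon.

348.5

Apply the surveyor's formula: 2A = Σ (x_i·y_{i+1} − x_{i+1}·y_i), indices taken mod 6.
Cross-terms: 200, 0, 246, 135, 60, 56  ⇒  Σ = 697
Area = |Σ|/2 = 348.5.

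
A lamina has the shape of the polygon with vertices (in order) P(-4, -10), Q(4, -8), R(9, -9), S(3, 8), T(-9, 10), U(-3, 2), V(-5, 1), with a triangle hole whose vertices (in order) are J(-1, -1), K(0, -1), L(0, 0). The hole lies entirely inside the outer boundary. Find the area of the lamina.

190.5

Outer boundary:
Apply the surveyor's formula: 2A = Σ (x_i·y_{i+1} − x_{i+1}·y_i), indices taken mod 7.
Σ = (72) + (36) + (99) + (102) + (12) + (7) + (54) = 382
Area = |Σ|/2 = 191.
Hole:
Cross-terms: 1, 0, 0  ⇒  Σ = 1
Area = |Σ|/2 = 0.5.
Net area = 191 − 0.5 = 190.5.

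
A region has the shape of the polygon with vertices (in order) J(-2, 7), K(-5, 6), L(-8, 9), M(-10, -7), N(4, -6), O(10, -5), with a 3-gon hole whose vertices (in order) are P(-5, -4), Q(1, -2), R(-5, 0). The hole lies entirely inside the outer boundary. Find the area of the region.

Outer boundary:
Apply the shoelace (surveyor's) formula: 2A = Σ (x_i·y_{i+1} − x_{i+1}·y_i), indices taken mod 6.
Σ = (23) + (3) + (146) + (88) + (40) + (60) = 360
Area = |Σ|/2 = 180.
Hole:
Apply the shoelace (surveyor's) formula: 2A = Σ (x_i·y_{i+1} − x_{i+1}·y_i), indices taken mod 3.
P→Q: (-5)(-2) − (1)(-4) = 14
Q→R: (1)(0) − (-5)(-2) = -10
R→P: (-5)(-4) − (-5)(0) = 20
Σ = 24
Area = |Σ|/2 = 12.
Net area = 180 − 12 = 168.

168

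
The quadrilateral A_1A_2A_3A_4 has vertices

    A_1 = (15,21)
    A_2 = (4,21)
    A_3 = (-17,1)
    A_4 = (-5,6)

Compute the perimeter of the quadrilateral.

|A_1A_2| = √((-11)² + (0)²) = √121 = 11
|A_2A_3| = √((-21)² + (-20)²) = √841 = 29
|A_3A_4| = √((12)² + (5)²) = √169 = 13
|A_4A_1| = √((20)² + (15)²) = √625 = 25
Perimeter = 11 + 29 + 13 + 25 = 78.

78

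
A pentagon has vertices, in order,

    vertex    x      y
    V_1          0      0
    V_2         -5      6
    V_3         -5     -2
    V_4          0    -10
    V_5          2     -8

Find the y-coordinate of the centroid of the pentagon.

Apply the shoelace formula. First the cross-terms c_i = x_i·y_{i+1} − x_{i+1}·y_i:
  0, 40, 50, 20, 0  ⇒  2A = 110, A = 55.
Then Σ (y_i + y_{i+1})·c_i = -800, so ȳ = -800 / (6·55) = -80/33.

-80/33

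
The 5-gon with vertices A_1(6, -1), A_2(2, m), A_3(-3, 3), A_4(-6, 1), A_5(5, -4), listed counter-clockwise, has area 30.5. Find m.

The doubled signed area Σ (x_i y_{i+1} − x_{i+1} y_i) is linear in m.
With m=0 it equals 61; the coefficient of m is 9 (from the two edges through A_2).
So 9·m + 61 = 2·30.5 = 61 ⇒ m = 0.

0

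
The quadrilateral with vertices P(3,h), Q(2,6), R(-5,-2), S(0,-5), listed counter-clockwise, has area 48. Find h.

Write out the shoelace sum; only the two edges meeting at P involve h:
2·Area = [(0·h − 3·(-5)) + (3·6 − 2·h)] + 51
       = -2·h + 84 = 96
⇒ h = -6.

-6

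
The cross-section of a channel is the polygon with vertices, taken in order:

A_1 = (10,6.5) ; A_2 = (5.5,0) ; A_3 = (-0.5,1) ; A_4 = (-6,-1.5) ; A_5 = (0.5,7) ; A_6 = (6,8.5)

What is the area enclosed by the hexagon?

74.25

Apply the shoelace (surveyor's) formula: 2A = Σ (x_i·y_{i+1} − x_{i+1}·y_i), indices taken mod 6.
Σ = (-35.75) + (5.5) + (6.75) + (-41.25) + (-37.75) + (-46) = -148.5
Area = |Σ|/2 = 74.25.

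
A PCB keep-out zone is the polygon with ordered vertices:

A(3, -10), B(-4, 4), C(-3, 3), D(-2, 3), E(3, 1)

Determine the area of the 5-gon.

37.5

Apply the shoelace formula: 2A = Σ (x_i·y_{i+1} − x_{i+1}·y_i), indices taken mod 5.
Σ = (-28) + (0) + (-3) + (-11) + (-33) = -75
Area = |Σ|/2 = 37.5.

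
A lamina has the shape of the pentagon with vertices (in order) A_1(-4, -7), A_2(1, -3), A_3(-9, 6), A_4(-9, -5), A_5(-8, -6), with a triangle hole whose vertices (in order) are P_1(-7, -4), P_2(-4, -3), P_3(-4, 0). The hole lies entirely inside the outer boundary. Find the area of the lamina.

67

Outer boundary:
Σ = (19) + (-21) + (99) + (14) + (32) = 143
Area = |Σ|/2 = 71.5.
Hole:
Apply Gauss's area formula: 2A = Σ (x_i·y_{i+1} − x_{i+1}·y_i), indices taken mod 3.
P_1→P_2: (-7)(-3) − (-4)(-4) = 5
P_2→P_3: (-4)(0) − (-4)(-3) = -12
P_3→P_1: (-4)(-4) − (-7)(0) = 16
Σ = 9
Area = |Σ|/2 = 4.5.
Net area = 71.5 − 4.5 = 67.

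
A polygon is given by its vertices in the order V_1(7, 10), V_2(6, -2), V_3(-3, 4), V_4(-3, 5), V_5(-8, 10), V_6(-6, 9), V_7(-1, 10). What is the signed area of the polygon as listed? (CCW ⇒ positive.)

V_1→V_2: (7)(-2) − (6)(10) = -74
V_2→V_3: (6)(4) − (-3)(-2) = 18
V_3→V_4: (-3)(5) − (-3)(4) = -3
V_4→V_5: (-3)(10) − (-8)(5) = 10
V_5→V_6: (-8)(9) − (-6)(10) = -12
V_6→V_7: (-6)(10) − (-1)(9) = -51
V_7→V_1: (-1)(10) − (7)(10) = -80
Σ = -192
Signed area = Σ/2 = -96 (negative ⇒ clockwise traversal).

-96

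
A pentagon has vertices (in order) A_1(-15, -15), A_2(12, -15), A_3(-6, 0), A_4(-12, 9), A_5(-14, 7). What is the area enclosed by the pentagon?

Apply the surveyor's formula: 2A = Σ (x_i·y_{i+1} − x_{i+1}·y_i), indices taken mod 5.
Cross-terms: 405, -90, -54, 42, 315  ⇒  Σ = 618
Area = |Σ|/2 = 309.

309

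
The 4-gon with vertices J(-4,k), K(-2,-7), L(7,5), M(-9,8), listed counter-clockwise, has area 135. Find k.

-10

Write out the shoelace sum; only the two edges meeting at J involve k:
2·Area = [((-9)·k − (-4)·8) + ((-4)·(-7) − (-2)·k)] + 140
       = -7·k + 200 = 270
⇒ k = -10.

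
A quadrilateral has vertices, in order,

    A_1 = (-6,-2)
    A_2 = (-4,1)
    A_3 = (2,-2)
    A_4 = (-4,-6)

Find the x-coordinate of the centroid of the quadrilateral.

-8/3

Apply the surveyor's formula. First the cross-terms c_i = x_i·y_{i+1} − x_{i+1}·y_i:
  -14, 6, -20, -28  ⇒  2A = -56, A = -28.
Then Σ (x_i + x_{i+1})·c_i = 448, so x̄ = 448 / (6·(-28)) = -8/3.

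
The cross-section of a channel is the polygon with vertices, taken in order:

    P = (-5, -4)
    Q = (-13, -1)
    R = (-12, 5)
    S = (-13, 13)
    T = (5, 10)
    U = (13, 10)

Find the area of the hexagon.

246

Apply the surveyor's formula: 2A = Σ (x_i·y_{i+1} − x_{i+1}·y_i), indices taken mod 6.
P→Q: (-5)(-1) − (-13)(-4) = -47
Q→R: (-13)(5) − (-12)(-1) = -77
R→S: (-12)(13) − (-13)(5) = -91
S→T: (-13)(10) − (5)(13) = -195
T→U: (5)(10) − (13)(10) = -80
U→P: (13)(-4) − (-5)(10) = -2
Σ = -492
Area = |Σ|/2 = 246.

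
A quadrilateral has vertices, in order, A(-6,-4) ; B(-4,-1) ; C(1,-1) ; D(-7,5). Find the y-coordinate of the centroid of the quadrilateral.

10/17

Apply Gauss's area formula. First the cross-terms c_i = x_i·y_{i+1} − x_{i+1}·y_i:
  -10, 5, -2, 58  ⇒  2A = 51, A = 25.5.
Then Σ (y_i + y_{i+1})·c_i = 90, so ȳ = 90 / (6·25.5) = 10/17.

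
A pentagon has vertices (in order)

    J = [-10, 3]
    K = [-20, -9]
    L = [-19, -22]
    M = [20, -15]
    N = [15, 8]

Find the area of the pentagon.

827

Apply Gauss's area formula: 2A = Σ (x_i·y_{i+1} − x_{i+1}·y_i), indices taken mod 5.
J→K: (-10)(-9) − (-20)(3) = 150
K→L: (-20)(-22) − (-19)(-9) = 269
L→M: (-19)(-15) − (20)(-22) = 725
M→N: (20)(8) − (15)(-15) = 385
N→J: (15)(3) − (-10)(8) = 125
Σ = 1654
Area = |Σ|/2 = 827.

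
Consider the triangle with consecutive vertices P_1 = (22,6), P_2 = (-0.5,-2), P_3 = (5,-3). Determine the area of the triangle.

33.25

Apply Gauss's area formula: 2A = Σ (x_i·y_{i+1} − x_{i+1}·y_i), indices taken mod 3.
Σ = (-41) + (11.5) + (96) = 66.5
Area = |Σ|/2 = 33.25.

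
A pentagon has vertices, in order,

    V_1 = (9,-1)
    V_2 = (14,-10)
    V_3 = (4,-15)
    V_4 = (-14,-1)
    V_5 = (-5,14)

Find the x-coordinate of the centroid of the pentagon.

-29/102

Apply the surveyor's formula. First the cross-terms c_i = x_i·y_{i+1} − x_{i+1}·y_i:
  -76, -170, -214, -201, -121  ⇒  2A = -782, A = -391.
Then Σ (x_i + x_{i+1})·c_i = 667, so x̄ = 667 / (6·(-391)) = -29/102.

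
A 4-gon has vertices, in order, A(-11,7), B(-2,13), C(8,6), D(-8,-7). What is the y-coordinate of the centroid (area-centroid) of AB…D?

796/193

Apply the shoelace (surveyor's) formula. First the cross-terms c_i = x_i·y_{i+1} − x_{i+1}·y_i:
  -129, -116, -8, -133  ⇒  2A = -386, A = -193.
Then Σ (y_i + y_{i+1})·c_i = -4776, so ȳ = -4776 / (6·(-193)) = 796/193.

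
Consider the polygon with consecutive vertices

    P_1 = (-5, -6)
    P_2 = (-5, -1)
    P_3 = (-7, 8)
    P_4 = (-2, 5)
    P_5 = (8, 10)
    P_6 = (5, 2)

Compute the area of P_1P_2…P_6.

Apply the shoelace (surveyor's) formula: 2A = Σ (x_i·y_{i+1} − x_{i+1}·y_i), indices taken mod 6.
Cross-terms: -25, -47, -19, -60, -34, -20  ⇒  Σ = -205
Area = |Σ|/2 = 102.5.

102.5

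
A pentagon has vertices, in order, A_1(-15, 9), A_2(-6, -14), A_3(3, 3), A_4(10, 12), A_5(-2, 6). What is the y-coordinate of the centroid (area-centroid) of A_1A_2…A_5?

Apply Gauss's area formula. First the cross-terms c_i = x_i·y_{i+1} − x_{i+1}·y_i:
  264, 24, 6, 84, 72  ⇒  2A = 450, A = 225.
Then Σ (y_i + y_{i+1})·c_i = 1098, so ȳ = 1098 / (6·225) = 61/75.

61/75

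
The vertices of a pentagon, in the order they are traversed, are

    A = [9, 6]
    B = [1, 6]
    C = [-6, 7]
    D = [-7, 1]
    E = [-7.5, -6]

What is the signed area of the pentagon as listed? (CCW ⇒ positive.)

Apply Gauss's area formula: 2A = Σ (x_i·y_{i+1} − x_{i+1}·y_i), indices taken mod 5.
A→B: (9)(6) − (1)(6) = 48
B→C: (1)(7) − (-6)(6) = 43
C→D: (-6)(1) − (-7)(7) = 43
D→E: (-7)(-6) − (-7.5)(1) = 49.5
E→A: (-7.5)(6) − (9)(-6) = 9
Σ = 192.5
Signed area = Σ/2 = 96.25 (positive ⇒ counter-clockwise traversal).

96.25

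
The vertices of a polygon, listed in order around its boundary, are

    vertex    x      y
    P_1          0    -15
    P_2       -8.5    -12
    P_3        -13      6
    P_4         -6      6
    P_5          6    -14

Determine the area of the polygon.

209.25

Apply the surveyor's formula: 2A = Σ (x_i·y_{i+1} − x_{i+1}·y_i), indices taken mod 5.
P_1→P_2: (0)(-12) − (-8.5)(-15) = -127.5
P_2→P_3: (-8.5)(6) − (-13)(-12) = -207
P_3→P_4: (-13)(6) − (-6)(6) = -42
P_4→P_5: (-6)(-14) − (6)(6) = 48
P_5→P_1: (6)(-15) − (0)(-14) = -90
Σ = -418.5
Area = |Σ|/2 = 209.25.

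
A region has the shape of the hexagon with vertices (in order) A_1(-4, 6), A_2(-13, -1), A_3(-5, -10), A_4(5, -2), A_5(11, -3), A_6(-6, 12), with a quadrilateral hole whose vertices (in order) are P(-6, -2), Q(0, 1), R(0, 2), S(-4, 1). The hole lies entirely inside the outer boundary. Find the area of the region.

192

Outer boundary:
Σ = (82) + (125) + (60) + (7) + (114) + (12) = 400
Area = |Σ|/2 = 200.
Hole:
Apply the shoelace (surveyor's) formula: 2A = Σ (x_i·y_{i+1} − x_{i+1}·y_i), indices taken mod 4.
Σ = (-6) + (0) + (8) + (14) = 16
Area = |Σ|/2 = 8.
Net area = 200 − 8 = 192.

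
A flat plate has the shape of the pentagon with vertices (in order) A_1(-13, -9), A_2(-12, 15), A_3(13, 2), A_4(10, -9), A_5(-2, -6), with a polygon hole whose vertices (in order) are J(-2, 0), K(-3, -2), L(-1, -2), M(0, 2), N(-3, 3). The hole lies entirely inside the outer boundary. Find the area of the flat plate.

389.5

Outer boundary:
Apply the shoelace (surveyor's) formula: 2A = Σ (x_i·y_{i+1} − x_{i+1}·y_i), indices taken mod 5.
Cross-terms: -303, -219, -137, -78, -60  ⇒  Σ = -797
Area = |Σ|/2 = 398.5.
Hole:
Σ = (4) + (4) + (-2) + (6) + (6) = 18
Area = |Σ|/2 = 9.
Net area = 398.5 − 9 = 389.5.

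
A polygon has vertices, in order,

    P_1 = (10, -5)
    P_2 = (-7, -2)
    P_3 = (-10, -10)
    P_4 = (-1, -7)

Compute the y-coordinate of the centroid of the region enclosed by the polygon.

-427/78

Apply the shoelace formula. First the cross-terms c_i = x_i·y_{i+1} − x_{i+1}·y_i:
  -55, 50, 60, 75  ⇒  2A = 130, A = 65.
Then Σ (y_i + y_{i+1})·c_i = -2135, so ȳ = -2135 / (6·65) = -427/78.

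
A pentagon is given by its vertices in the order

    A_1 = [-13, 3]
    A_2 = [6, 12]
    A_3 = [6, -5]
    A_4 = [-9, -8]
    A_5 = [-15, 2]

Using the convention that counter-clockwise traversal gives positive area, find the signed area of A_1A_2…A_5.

-263

Σ = (-174) + (-102) + (-93) + (-138) + (-19) = -526
Signed area = Σ/2 = -263 (negative ⇒ clockwise traversal).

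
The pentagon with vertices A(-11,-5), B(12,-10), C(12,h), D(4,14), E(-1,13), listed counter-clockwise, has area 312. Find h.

Write out the shoelace sum; only the two edges meeting at C involve h:
2·Area = [(12·h − 12·(-10)) + (12·14 − 4·h)] + 384
       = 8·h + 672 = 624
⇒ h = -6.

-6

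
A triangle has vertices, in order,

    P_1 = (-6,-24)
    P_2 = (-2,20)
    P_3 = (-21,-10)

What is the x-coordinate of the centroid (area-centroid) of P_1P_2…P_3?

-29/3

Apply the shoelace (surveyor's) formula. First the cross-terms c_i = x_i·y_{i+1} − x_{i+1}·y_i:
  -168, 440, 444  ⇒  2A = 716, A = 358.
Then Σ (x_i + x_{i+1})·c_i = -20764, so x̄ = -20764 / (6·358) = -29/3.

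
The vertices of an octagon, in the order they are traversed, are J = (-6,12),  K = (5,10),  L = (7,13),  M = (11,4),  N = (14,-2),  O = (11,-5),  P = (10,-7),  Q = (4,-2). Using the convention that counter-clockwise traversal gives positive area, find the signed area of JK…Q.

Σ = (-120) + (-5) + (-115) + (-78) + (-48) + (-27) + (8) + (36) = -349
Signed area = Σ/2 = -174.5 (negative ⇒ clockwise traversal).

-174.5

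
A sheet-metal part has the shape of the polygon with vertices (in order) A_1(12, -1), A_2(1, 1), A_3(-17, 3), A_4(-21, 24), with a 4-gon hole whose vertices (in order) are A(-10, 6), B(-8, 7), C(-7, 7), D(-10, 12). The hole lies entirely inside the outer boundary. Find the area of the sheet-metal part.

Outer boundary:
A_1→A_2: (12)(1) − (1)(-1) = 13
A_2→A_3: (1)(3) − (-17)(1) = 20
A_3→A_4: (-17)(24) − (-21)(3) = -345
A_4→A_1: (-21)(-1) − (12)(24) = -267
Σ = -579
Area = |Σ|/2 = 289.5.
Hole:
Σ = (-22) + (-7) + (-14) + (60) = 17
Area = |Σ|/2 = 8.5.
Net area = 289.5 − 8.5 = 281.

281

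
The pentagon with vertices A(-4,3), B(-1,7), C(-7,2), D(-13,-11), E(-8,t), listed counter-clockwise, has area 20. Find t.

-3

The doubled signed area Σ (x_i y_{i+1} − x_{i+1} y_i) is linear in t.
With t=0 it equals 13; the coefficient of t is -9 (from the two edges through E).
So -9·t + 13 = 2·20 = 40 ⇒ t = -3.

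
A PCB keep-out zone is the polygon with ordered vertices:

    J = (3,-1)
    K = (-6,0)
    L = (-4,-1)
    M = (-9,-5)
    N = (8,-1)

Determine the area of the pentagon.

Cross-terms: -6, 6, 11, 49, -5  ⇒  Σ = 55
Area = |Σ|/2 = 27.5.

27.5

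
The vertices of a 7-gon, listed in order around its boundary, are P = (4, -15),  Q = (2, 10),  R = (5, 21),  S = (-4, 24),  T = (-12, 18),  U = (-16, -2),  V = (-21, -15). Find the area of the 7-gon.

Σ = (70) + (-8) + (204) + (216) + (312) + (198) + (375) = 1367
Area = |Σ|/2 = 683.5.

683.5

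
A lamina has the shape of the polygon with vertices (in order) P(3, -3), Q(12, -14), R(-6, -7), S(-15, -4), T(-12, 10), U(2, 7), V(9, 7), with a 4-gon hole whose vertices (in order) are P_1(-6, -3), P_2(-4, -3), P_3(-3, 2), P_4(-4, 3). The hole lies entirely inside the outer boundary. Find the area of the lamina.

Outer boundary:
Apply the shoelace formula: 2A = Σ (x_i·y_{i+1} − x_{i+1}·y_i), indices taken mod 7.
Σ = (-6) + (-168) + (-81) + (-198) + (-104) + (-49) + (-48) = -654
Area = |Σ|/2 = 327.
Hole:
Σ = (6) + (-17) + (-1) + (30) = 18
Area = |Σ|/2 = 9.
Net area = 327 − 9 = 318.

318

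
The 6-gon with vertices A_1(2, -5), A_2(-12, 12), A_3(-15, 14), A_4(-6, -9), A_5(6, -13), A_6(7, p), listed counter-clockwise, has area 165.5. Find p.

The doubled signed area Σ (x_i y_{i+1} − x_{i+1} y_i) is linear in p.
With p=0 it equals 383; the coefficient of p is 4 (from the two edges through A_6).
So 4·p + 383 = 2·165.5 = 331 ⇒ p = -13.

-13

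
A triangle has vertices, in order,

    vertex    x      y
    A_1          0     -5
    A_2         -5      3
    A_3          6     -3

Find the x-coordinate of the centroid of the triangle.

Apply the surveyor's formula. First the cross-terms c_i = x_i·y_{i+1} − x_{i+1}·y_i:
  -25, -3, -30  ⇒  2A = -58, A = -29.
Then Σ (x_i + x_{i+1})·c_i = -58, so x̄ = -58 / (6·(-29)) = 1/3.

1/3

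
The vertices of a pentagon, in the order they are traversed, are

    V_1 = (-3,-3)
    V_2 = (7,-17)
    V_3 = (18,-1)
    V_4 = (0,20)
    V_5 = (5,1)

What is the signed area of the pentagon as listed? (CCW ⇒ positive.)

Apply the shoelace (surveyor's) formula: 2A = Σ (x_i·y_{i+1} − x_{i+1}·y_i), indices taken mod 5.
Cross-terms: 72, 299, 360, -100, -12  ⇒  Σ = 619
Signed area = Σ/2 = 309.5 (positive ⇒ counter-clockwise traversal).

309.5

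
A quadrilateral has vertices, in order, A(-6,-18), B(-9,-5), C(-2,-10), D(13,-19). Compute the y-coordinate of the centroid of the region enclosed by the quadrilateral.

-410/29

Apply the shoelace (surveyor's) formula. First the cross-terms c_i = x_i·y_{i+1} − x_{i+1}·y_i:
  -132, 80, 168, -348  ⇒  2A = -232, A = -116.
Then Σ (y_i + y_{i+1})·c_i = 9840, so ȳ = 9840 / (6·(-116)) = -410/29.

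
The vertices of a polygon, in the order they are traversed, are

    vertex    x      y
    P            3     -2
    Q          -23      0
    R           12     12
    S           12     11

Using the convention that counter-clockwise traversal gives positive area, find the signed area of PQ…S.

-195.5

P→Q: (3)(0) − (-23)(-2) = -46
Q→R: (-23)(12) − (12)(0) = -276
R→S: (12)(11) − (12)(12) = -12
S→P: (12)(-2) − (3)(11) = -57
Σ = -391
Signed area = Σ/2 = -195.5 (negative ⇒ clockwise traversal).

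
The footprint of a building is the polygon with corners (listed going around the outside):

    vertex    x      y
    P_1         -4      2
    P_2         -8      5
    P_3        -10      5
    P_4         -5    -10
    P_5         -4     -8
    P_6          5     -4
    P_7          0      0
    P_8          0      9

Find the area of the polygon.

111.5

Σ = (-4) + (10) + (125) + (0) + (56) + (0) + (0) + (36) = 223
Area = |Σ|/2 = 111.5.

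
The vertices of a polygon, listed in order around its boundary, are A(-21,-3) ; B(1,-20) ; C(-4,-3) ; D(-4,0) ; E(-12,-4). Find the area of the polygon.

Apply Gauss's area formula: 2A = Σ (x_i·y_{i+1} − x_{i+1}·y_i), indices taken mod 5.
Σ = (423) + (-83) + (-12) + (16) + (-48) = 296
Area = |Σ|/2 = 148.

148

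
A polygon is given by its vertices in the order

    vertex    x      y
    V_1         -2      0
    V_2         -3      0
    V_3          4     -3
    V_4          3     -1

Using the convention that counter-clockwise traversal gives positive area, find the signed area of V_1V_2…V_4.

Σ = (0) + (9) + (5) + (-2) = 12
Signed area = Σ/2 = 6 (positive ⇒ counter-clockwise traversal).

6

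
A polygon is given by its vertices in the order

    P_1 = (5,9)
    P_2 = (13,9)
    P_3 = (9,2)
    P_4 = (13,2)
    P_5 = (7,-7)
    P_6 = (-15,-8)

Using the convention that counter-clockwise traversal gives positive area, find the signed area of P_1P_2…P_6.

-248

Σ = (-72) + (-55) + (-8) + (-105) + (-161) + (-95) = -496
Signed area = Σ/2 = -248 (negative ⇒ clockwise traversal).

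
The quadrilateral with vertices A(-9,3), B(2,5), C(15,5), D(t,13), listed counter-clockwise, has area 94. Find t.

4

The doubled signed area Σ (x_i y_{i+1} − x_{i+1} y_i) is linear in t.
With t=0 it equals 196; the coefficient of t is -2 (from the two edges through D).
So -2·t + 196 = 2·94 = 188 ⇒ t = 4.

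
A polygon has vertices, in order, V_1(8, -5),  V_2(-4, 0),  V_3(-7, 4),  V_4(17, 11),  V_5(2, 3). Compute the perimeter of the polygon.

|V_1V_2| = √((-12)² + (5)²) = √169 = 13
|V_2V_3| = √((-3)² + (4)²) = √25 = 5
|V_3V_4| = √((24)² + (7)²) = √625 = 25
|V_4V_5| = √((-15)² + (-8)²) = √289 = 17
|V_5V_1| = √((6)² + (-8)²) = √100 = 10
Perimeter = 13 + 5 + 25 + 17 + 10 = 70.

70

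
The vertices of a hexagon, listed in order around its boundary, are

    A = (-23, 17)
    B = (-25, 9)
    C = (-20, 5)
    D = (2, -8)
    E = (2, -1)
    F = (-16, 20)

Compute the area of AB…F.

324.5

Cross-terms: 218, 55, 150, 14, 24, 188  ⇒  Σ = 649
Area = |Σ|/2 = 324.5.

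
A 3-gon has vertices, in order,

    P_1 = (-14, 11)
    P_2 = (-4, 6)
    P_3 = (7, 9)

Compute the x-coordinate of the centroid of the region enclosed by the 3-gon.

-11/3

Apply the shoelace formula. First the cross-terms c_i = x_i·y_{i+1} − x_{i+1}·y_i:
  -40, -78, 203  ⇒  2A = 85, A = 42.5.
Then Σ (x_i + x_{i+1})·c_i = -935, so x̄ = -935 / (6·42.5) = -11/3.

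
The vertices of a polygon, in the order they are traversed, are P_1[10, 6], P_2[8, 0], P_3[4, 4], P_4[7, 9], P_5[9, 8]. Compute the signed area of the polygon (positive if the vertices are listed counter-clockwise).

Σ = (-48) + (32) + (8) + (-25) + (-26) = -59
Signed area = Σ/2 = -29.5 (negative ⇒ clockwise traversal).

-29.5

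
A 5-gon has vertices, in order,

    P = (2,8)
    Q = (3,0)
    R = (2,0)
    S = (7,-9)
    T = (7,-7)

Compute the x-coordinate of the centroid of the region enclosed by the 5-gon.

272/63

Apply the shoelace (surveyor's) formula. First the cross-terms c_i = x_i·y_{i+1} − x_{i+1}·y_i:
  -24, 0, -18, 14, 70  ⇒  2A = 42, A = 21.
Then Σ (x_i + x_{i+1})·c_i = 544, so x̄ = 544 / (6·21) = 272/63.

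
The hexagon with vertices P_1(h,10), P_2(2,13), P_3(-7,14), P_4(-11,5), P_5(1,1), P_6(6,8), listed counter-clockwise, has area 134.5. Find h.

The doubled signed area Σ (x_i y_{i+1} − x_{i+1} y_i) is linear in h.
With h=0 it equals 264; the coefficient of h is 5 (from the two edges through P_1).
So 5·h + 264 = 2·134.5 = 269 ⇒ h = 1.

1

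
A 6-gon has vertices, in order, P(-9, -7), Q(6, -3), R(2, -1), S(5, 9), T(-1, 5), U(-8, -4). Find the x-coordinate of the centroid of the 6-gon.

-17/15

Apply the shoelace formula. First the cross-terms c_i = x_i·y_{i+1} − x_{i+1}·y_i:
  69, 0, 23, 34, 44, 20  ⇒  2A = 190, A = 95.
Then Σ (x_i + x_{i+1})·c_i = -646, so x̄ = -646 / (6·95) = -17/15.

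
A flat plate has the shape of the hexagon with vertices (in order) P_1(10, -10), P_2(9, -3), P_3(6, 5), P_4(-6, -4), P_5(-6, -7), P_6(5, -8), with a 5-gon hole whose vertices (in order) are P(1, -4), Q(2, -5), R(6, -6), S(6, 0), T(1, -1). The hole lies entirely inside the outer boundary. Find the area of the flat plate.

Outer boundary:
Apply Gauss's area formula: 2A = Σ (x_i·y_{i+1} − x_{i+1}·y_i), indices taken mod 6.
P_1→P_2: (10)(-3) − (9)(-10) = 60
P_2→P_3: (9)(5) − (6)(-3) = 63
P_3→P_4: (6)(-4) − (-6)(5) = 6
P_4→P_5: (-6)(-7) − (-6)(-4) = 18
P_5→P_6: (-6)(-8) − (5)(-7) = 83
P_6→P_1: (5)(-10) − (10)(-8) = 30
Σ = 260
Area = |Σ|/2 = 130.
Hole:
P→Q: (1)(-5) − (2)(-4) = 3
Q→R: (2)(-6) − (6)(-5) = 18
R→S: (6)(0) − (6)(-6) = 36
S→T: (6)(-1) − (1)(0) = -6
T→P: (1)(-4) − (1)(-1) = -3
Σ = 48
Area = |Σ|/2 = 24.
Net area = 130 − 24 = 106.

106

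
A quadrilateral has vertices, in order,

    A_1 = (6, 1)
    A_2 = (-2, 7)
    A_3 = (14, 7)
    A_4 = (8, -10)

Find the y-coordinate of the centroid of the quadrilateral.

310/147

Apply the shoelace formula. First the cross-terms c_i = x_i·y_{i+1} − x_{i+1}·y_i:
  44, -112, -196, 68  ⇒  2A = -196, A = -98.
Then Σ (y_i + y_{i+1})·c_i = -1240, so ȳ = -1240 / (6·(-98)) = 310/147.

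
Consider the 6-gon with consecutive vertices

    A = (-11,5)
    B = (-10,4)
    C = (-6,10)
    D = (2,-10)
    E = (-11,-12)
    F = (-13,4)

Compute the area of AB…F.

Apply the surveyor's formula: 2A = Σ (x_i·y_{i+1} − x_{i+1}·y_i), indices taken mod 6.
Cross-terms: 6, -76, 40, -134, -200, -21  ⇒  Σ = -385
Area = |Σ|/2 = 192.5.

192.5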